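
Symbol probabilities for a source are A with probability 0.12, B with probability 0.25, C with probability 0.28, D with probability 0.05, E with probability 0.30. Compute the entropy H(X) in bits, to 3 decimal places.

H = −Σ pᵢ log₂ pᵢ.
−0.12·log₂(0.12) = 0.3671
−0.25·log₂(0.25) = 0.5000
−0.28·log₂(0.28) = 0.5142
−0.05·log₂(0.05) = 0.2161
−0.30·log₂(0.30) = 0.5211
Sum ≈ 2.1185 → 2.118 bits.

2.118 bits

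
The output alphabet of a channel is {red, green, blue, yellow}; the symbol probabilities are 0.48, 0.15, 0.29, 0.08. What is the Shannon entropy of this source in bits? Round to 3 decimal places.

H = −Σ pᵢ log₂ pᵢ.
−0.48·log₂(0.48) = 0.5083
−0.15·log₂(0.15) = 0.4105
−0.29·log₂(0.29) = 0.5179
−0.08·log₂(0.08) = 0.2915
Sum ≈ 1.7282 → 1.728 bits.

1.728 bits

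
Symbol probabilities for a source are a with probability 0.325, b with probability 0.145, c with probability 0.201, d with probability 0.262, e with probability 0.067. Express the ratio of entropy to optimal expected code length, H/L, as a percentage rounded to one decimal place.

97.8%

Entropy H = −Σ p log₂ p ≈ 2.1638 bits.
Huffman merges: 67/1000+29/200→53/250; 201/1000+53/250→413/1000; 131/500+13/40→587/1000; 413/1000+587/1000→1. L = 553/250 ≈ 2.2120.
Efficiency = H/L = 2.1638/2.2120 = 97.8%.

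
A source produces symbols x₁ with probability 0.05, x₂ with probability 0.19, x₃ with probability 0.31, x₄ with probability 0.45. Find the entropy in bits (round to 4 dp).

1.7135 bits

H = −Σ pᵢ log₂ pᵢ.
−0.05·log₂(0.05) = 0.2161
−0.19·log₂(0.19) = 0.4552
−0.31·log₂(0.31) = 0.5238
−0.45·log₂(0.45) = 0.5184
Sum ≈ 1.7135 → 1.7135 bits.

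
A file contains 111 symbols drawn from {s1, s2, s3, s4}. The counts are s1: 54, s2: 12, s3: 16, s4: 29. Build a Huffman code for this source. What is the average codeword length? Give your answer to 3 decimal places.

Probabilities are the counts divided by 111.
Repeatedly combine the two least-probable nodes; the expected code length is the sum of the merged weights.
merge 4/37 + 16/111 → 28/111
merge 28/111 + 29/111 → 19/37
merge 18/37 + 19/37 → 1
L = 28/111 + 19/37 + 1 = 196/111 ≈ 1.766 bits/symbol.

1.766 bits/symbol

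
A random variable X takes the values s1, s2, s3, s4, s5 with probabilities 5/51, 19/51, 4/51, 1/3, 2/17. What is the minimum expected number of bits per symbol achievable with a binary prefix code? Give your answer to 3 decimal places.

Repeatedly combine the two least-probable nodes; the expected code length is the sum of the merged weights.
merge 4/51 + 5/51 → 3/17
merge 2/17 + 3/17 → 5/17
merge 5/17 + 1/3 → 32/51
merge 19/51 + 32/51 → 1
L = 3/17 + 5/17 + 32/51 + 1 = 107/51 ≈ 2.098 bits/symbol.

2.098 bits/symbol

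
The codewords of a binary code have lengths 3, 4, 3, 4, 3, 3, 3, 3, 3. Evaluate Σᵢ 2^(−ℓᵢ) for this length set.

With common denominator 2^4 = 16: Σ 2^(−ℓᵢ) = 2/16 + 1/16 + 2/16 + 1/16 + 2/16 + 2/16 + 2/16 + 2/16 + 2/16 = 16/16 = 1.

1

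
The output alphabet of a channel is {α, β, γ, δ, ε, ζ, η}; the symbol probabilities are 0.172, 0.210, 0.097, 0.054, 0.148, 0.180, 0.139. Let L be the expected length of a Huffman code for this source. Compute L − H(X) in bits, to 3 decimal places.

Entropy H = −Σ p log₂ p ≈ 2.7125 bits.
Huffman merges: 27/500+97/1000→151/1000; 139/1000+37/250→287/1000; 151/1000+43/250→323/1000; 9/50+21/100→39/100; 287/1000+323/1000→61/100; 39/100+61/100→1. L = 2761/1000 ≈ 2.7610.
L − H = 2.7610 − 2.7125 = 0.049 bits.

0.049 bits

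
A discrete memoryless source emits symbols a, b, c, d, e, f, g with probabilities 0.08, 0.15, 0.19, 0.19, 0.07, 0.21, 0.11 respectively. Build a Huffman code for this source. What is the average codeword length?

Repeatedly combine the two least-probable nodes; the expected code length is the sum of the merged weights.
merge 7/100 + 2/25 → 3/20
merge 11/100 + 3/20 → 13/50
merge 3/20 + 19/100 → 17/50
merge 19/100 + 21/100 → 2/5
merge 13/50 + 17/50 → 3/5
merge 2/5 + 3/5 → 1
L = 3/20 + 13/50 + 17/50 + 2/5 + 3/5 + 1 = 11/4 = 2.75 bits/symbol.

2.75 bits/symbol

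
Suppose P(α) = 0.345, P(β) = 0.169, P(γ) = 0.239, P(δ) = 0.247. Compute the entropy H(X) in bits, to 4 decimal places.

1.9550 bits

H = −Σ pᵢ log₂ pᵢ.
−0.345·log₂(0.345) = 0.5297
−0.169·log₂(0.169) = 0.4335
−0.239·log₂(0.239) = 0.4935
−0.247·log₂(0.247) = 0.4983
Sum ≈ 1.9550 → 1.9550 bits.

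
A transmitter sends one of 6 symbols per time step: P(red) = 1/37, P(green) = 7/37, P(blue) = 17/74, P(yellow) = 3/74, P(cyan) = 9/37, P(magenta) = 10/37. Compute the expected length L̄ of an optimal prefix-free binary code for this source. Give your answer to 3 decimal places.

2.324 bits/symbol

Repeatedly combine the two least-probable nodes; the expected code length is the sum of the merged weights.
merge 1/37 + 3/74 → 5/74
merge 5/74 + 7/37 → 19/74
merge 17/74 + 9/37 → 35/74
merge 19/74 + 10/37 → 39/74
merge 35/74 + 39/74 → 1
L = 5/74 + 19/74 + 35/74 + 39/74 + 1 = 86/37 ≈ 2.324 bits/symbol.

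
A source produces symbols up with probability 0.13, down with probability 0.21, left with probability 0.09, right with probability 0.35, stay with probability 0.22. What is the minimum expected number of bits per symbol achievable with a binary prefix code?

2.22 bits/symbol

Repeatedly combine the two least-probable nodes; the expected code length is the sum of the merged weights.
merge 9/100 + 13/100 → 11/50
merge 21/100 + 11/50 → 43/100
merge 11/50 + 7/20 → 57/100
merge 43/100 + 57/100 → 1
L = 11/50 + 43/100 + 57/100 + 1 = 111/50 = 2.22 bits/symbol.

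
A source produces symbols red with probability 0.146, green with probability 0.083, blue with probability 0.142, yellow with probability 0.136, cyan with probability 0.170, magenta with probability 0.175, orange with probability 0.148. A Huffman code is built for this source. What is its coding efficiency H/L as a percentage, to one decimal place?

98.3%

Entropy H = −Σ p log₂ p ≈ 2.7772 bits.
Huffman merges: 83/1000+17/125→219/1000; 71/500+73/500→36/125; 37/250+17/100→159/500; 7/40+219/1000→197/500; 36/125+159/500→303/500; 197/500+303/500→1. L = 113/40 ≈ 2.8250.
Efficiency = H/L = 2.7772/2.8250 = 98.3%.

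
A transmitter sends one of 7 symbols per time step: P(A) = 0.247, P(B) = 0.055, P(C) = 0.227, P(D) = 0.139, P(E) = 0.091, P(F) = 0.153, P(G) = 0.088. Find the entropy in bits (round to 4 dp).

2.6474 bits

H = −Σ pᵢ log₂ pᵢ.
−0.247·log₂(0.247) = 0.4983
−0.055·log₂(0.055) = 0.2301
−0.227·log₂(0.227) = 0.4856
−0.139·log₂(0.139) = 0.3957
−0.091·log₂(0.091) = 0.3147
−0.153·log₂(0.153) = 0.4144
−0.088·log₂(0.088) = 0.3086
Sum ≈ 2.6474 → 2.6474 bits.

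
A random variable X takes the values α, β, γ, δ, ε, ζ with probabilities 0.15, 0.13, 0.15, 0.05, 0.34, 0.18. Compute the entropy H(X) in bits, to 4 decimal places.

2.3943 bits

H = −Σ pᵢ log₂ pᵢ.
−0.15·log₂(0.15) = 0.4105
−0.13·log₂(0.13) = 0.3826
−0.15·log₂(0.15) = 0.4105
−0.05·log₂(0.05) = 0.2161
−0.34·log₂(0.34) = 0.5292
−0.18·log₂(0.18) = 0.4453
Sum ≈ 2.3943 → 2.3943 bits.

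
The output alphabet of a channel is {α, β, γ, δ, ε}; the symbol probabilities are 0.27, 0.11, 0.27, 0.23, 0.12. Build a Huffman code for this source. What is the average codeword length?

Repeatedly combine the two least-probable nodes; the expected code length is the sum of the merged weights.
merge 11/100 + 3/25 → 23/100
merge 23/100 + 23/100 → 23/50
merge 27/100 + 27/100 → 27/50
merge 23/50 + 27/50 → 1
L = 23/100 + 23/50 + 27/50 + 1 = 223/100 = 2.23 bits/symbol.

2.23 bits/symbol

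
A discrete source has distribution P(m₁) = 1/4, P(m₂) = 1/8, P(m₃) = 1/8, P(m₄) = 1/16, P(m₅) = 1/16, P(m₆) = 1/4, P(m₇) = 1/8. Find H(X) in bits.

2.625 bits

Each probability is a power of 1/2, so log₂(1/p) is an integer.
H = Σ p·log₂(1/p) = 1/4·2 + 1/8·3 + 1/8·3 + 1/16·4 + 1/16·4 + 1/4·2 + 1/8·3 = 2.625 bits.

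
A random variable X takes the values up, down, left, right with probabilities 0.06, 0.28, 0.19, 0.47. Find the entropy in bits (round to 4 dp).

1.7249 bits

H = −Σ pᵢ log₂ pᵢ.
−0.06·log₂(0.06) = 0.2435
−0.28·log₂(0.28) = 0.5142
−0.19·log₂(0.19) = 0.4552
−0.47·log₂(0.47) = 0.5120
Sum ≈ 1.7249 → 1.7249 bits.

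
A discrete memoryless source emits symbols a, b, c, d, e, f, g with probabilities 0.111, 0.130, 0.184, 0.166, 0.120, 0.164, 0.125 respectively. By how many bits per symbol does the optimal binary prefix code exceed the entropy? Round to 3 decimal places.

Entropy H = −Σ p log₂ p ≈ 2.7839 bits.
Huffman merges: 111/1000+3/25→231/1000; 1/8+13/100→51/200; 41/250+83/500→33/100; 23/125+231/1000→83/200; 51/200+33/100→117/200; 83/200+117/200→1. L = 352/125 ≈ 2.8160.
L − H = 2.8160 − 2.7839 = 0.032 bits.

0.032 bits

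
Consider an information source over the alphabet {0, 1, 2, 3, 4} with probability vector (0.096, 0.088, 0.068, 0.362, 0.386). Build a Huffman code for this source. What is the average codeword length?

2.022 bits/symbol

Repeatedly combine the two least-probable nodes; the expected code length is the sum of the merged weights.
merge 17/250 + 11/125 → 39/250
merge 12/125 + 39/250 → 63/250
merge 63/250 + 181/500 → 307/500
merge 193/500 + 307/500 → 1
L = 39/250 + 63/250 + 307/500 + 1 = 1011/500 = 2.022 bits/symbol.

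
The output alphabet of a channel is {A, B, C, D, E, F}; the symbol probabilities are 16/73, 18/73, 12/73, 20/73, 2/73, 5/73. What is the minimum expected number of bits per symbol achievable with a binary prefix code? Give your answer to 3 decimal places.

2.356 bits/symbol

Repeatedly combine the two least-probable nodes; the expected code length is the sum of the merged weights.
merge 2/73 + 5/73 → 7/73
merge 7/73 + 12/73 → 19/73
merge 16/73 + 18/73 → 34/73
merge 19/73 + 20/73 → 39/73
merge 34/73 + 39/73 → 1
L = 7/73 + 19/73 + 34/73 + 39/73 + 1 = 172/73 ≈ 2.356 bits/symbol.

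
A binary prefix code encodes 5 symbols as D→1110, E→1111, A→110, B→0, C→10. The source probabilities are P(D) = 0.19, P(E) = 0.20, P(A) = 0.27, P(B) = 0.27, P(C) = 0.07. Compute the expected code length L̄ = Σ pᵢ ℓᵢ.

2.78 bits/symbol

L̄ = Σ pᵢ·ℓᵢ = 0.19·4 + 0.20·4 + 0.27·3 + 0.27·1 + 0.07·2 = 2.78 bits/symbol.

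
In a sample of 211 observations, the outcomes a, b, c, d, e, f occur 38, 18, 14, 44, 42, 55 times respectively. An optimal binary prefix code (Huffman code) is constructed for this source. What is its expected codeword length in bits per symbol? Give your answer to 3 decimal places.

Probabilities are the counts divided by 211.
Repeatedly combine the two least-probable nodes; the expected code length is the sum of the merged weights.
merge 14/211 + 18/211 → 32/211
merge 32/211 + 38/211 → 70/211
merge 42/211 + 44/211 → 86/211
merge 55/211 + 70/211 → 125/211
merge 86/211 + 125/211 → 1
L = 32/211 + 70/211 + 86/211 + 125/211 + 1 = 524/211 ≈ 2.483 bits/symbol.

2.483 bits/symbol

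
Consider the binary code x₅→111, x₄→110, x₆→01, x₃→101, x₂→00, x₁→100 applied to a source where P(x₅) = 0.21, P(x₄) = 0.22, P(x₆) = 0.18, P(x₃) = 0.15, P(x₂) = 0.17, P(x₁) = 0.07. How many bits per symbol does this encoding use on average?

2.65 bits/symbol

L̄ = Σ pᵢ·ℓᵢ = 0.21·3 + 0.22·3 + 0.18·2 + 0.15·3 + 0.17·2 + 0.07·3 = 2.65 bits/symbol.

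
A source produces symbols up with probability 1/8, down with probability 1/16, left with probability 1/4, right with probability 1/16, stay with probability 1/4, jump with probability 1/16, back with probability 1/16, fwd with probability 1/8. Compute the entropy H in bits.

2.75 bits

Each probability is a power of 1/2, so log₂(1/p) is an integer.
H = Σ p·log₂(1/p) = 1/8·3 + 1/16·4 + 1/4·2 + 1/16·4 + 1/4·2 + 1/16·4 + 1/16·4 + 1/8·3 = 2.75 bits.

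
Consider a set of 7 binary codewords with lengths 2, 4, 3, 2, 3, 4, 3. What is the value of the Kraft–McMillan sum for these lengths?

1

With common denominator 2^4 = 16: Σ 2^(−ℓᵢ) = 4/16 + 1/16 + 2/16 + 4/16 + 2/16 + 1/16 + 2/16 = 16/16 = 1.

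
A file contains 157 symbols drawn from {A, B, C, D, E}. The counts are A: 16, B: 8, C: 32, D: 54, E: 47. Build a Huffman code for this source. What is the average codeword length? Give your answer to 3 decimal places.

Probabilities are the counts divided by 157.
Repeatedly combine the two least-probable nodes; the expected code length is the sum of the merged weights.
merge 8/157 + 16/157 → 24/157
merge 24/157 + 32/157 → 56/157
merge 47/157 + 54/157 → 101/157
merge 56/157 + 101/157 → 1
L = 24/157 + 56/157 + 101/157 + 1 = 338/157 ≈ 2.153 bits/symbol.

2.153 bits/symbol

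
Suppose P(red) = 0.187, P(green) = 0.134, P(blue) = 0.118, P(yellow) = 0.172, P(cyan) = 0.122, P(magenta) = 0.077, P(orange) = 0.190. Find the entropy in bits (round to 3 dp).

2.752 bits

H = −Σ pᵢ log₂ pᵢ.
−0.187·log₂(0.187) = 0.4523
−0.134·log₂(0.134) = 0.3886
−0.118·log₂(0.118) = 0.3638
−0.172·log₂(0.172) = 0.4368
−0.122·log₂(0.122) = 0.3703
−0.077·log₂(0.077) = 0.2848
−0.190·log₂(0.190) = 0.4552
Sum ≈ 2.7518 → 2.752 bits.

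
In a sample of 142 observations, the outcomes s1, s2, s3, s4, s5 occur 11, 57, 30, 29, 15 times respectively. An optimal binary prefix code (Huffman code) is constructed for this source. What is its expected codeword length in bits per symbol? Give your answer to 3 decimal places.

2.169 bits/symbol

Probabilities are the counts divided by 142.
Repeatedly combine the two least-probable nodes; the expected code length is the sum of the merged weights.
merge 11/142 + 15/142 → 13/71
merge 13/71 + 29/142 → 55/142
merge 15/71 + 55/142 → 85/142
merge 57/142 + 85/142 → 1
L = 13/71 + 55/142 + 85/142 + 1 = 154/71 ≈ 2.169 bits/symbol.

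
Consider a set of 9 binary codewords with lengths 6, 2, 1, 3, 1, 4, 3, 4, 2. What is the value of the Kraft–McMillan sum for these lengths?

1.890625

With common denominator 2^6 = 64: Σ 2^(−ℓᵢ) = 1/64 + 16/64 + 32/64 + 8/64 + 32/64 + 4/64 + 8/64 + 4/64 + 16/64 = 121/64 = 1.890625.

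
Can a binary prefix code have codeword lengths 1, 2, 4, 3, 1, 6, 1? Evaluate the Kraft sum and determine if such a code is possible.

1.953125; no

With common denominator 2^6 = 64: Σ 2^(−ℓᵢ) = 32/64 + 16/64 + 4/64 + 8/64 + 32/64 + 1/64 + 32/64 = 125/64 = 1.953125.
Kraft's inequality requires Σ ≤ 1; here Σ = 1.953125 > 1, so no such prefix code exists.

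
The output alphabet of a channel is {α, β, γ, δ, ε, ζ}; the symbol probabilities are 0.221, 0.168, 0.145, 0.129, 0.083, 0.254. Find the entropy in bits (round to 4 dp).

2.4990 bits

H = −Σ pᵢ log₂ pᵢ.
−0.221·log₂(0.221) = 0.4813
−0.168·log₂(0.168) = 0.4323
−0.145·log₂(0.145) = 0.4040
−0.129·log₂(0.129) = 0.3811
−0.083·log₂(0.083) = 0.2980
−0.254·log₂(0.254) = 0.5022
Sum ≈ 2.4990 → 2.4990 bits.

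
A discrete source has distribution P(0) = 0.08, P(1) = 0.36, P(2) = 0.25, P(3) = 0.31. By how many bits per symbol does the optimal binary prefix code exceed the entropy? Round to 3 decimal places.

Entropy H = −Σ p log₂ p ≈ 1.8459 bits.
Huffman merges: 2/25+1/4→33/100; 31/100+33/100→16/25; 9/25+16/25→1. L = 197/100 ≈ 1.9700.
L − H = 1.9700 − 1.8459 = 0.124 bits.

0.124 bits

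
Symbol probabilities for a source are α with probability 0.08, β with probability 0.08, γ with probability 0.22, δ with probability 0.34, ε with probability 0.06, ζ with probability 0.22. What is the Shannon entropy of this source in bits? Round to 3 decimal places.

H = −Σ pᵢ log₂ pᵢ.
−0.08·log₂(0.08) = 0.2915
−0.08·log₂(0.08) = 0.2915
−0.22·log₂(0.22) = 0.4806
−0.34·log₂(0.34) = 0.5292
−0.06·log₂(0.06) = 0.2435
−0.22·log₂(0.22) = 0.4806
Sum ≈ 2.3169 → 2.317 bits.

2.317 bits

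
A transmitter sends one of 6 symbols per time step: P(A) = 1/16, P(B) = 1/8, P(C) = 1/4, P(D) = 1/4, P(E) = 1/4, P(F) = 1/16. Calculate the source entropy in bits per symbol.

Each probability is a power of 1/2, so log₂(1/p) is an integer.
H = Σ p·log₂(1/p) = 1/16·4 + 1/8·3 + 1/4·2 + 1/4·2 + 1/4·2 + 1/16·4 = 2.375 bits.

2.375 bits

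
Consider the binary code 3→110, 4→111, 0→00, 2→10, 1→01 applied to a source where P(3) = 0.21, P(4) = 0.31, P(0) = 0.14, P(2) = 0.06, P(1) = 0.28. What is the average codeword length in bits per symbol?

L̄ = Σ pᵢ·ℓᵢ = 0.21·3 + 0.31·3 + 0.14·2 + 0.06·2 + 0.28·2 = 2.52 bits/symbol.

2.52 bits/symbol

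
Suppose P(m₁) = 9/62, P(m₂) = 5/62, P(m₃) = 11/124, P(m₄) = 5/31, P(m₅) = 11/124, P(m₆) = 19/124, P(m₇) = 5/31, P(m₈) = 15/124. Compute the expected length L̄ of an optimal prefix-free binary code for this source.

Repeatedly combine the two least-probable nodes; the expected code length is the sum of the merged weights.
merge 5/62 + 11/124 → 21/124
merge 11/124 + 15/124 → 13/62
merge 9/62 + 19/124 → 37/124
merge 5/31 + 5/31 → 10/31
merge 21/124 + 13/62 → 47/124
merge 37/124 + 10/31 → 77/124
merge 47/124 + 77/124 → 1
L = 21/124 + 13/62 + 37/124 + 10/31 + 47/124 + 77/124 + 1 = 3 bits/symbol.

3 bits/symbol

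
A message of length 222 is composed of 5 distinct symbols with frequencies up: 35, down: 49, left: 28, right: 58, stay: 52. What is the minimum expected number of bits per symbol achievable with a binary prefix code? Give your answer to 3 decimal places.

2.284 bits/symbol

Probabilities are the counts divided by 222.
Repeatedly combine the two least-probable nodes; the expected code length is the sum of the merged weights.
merge 14/111 + 35/222 → 21/74
merge 49/222 + 26/111 → 101/222
merge 29/111 + 21/74 → 121/222
merge 101/222 + 121/222 → 1
L = 21/74 + 101/222 + 121/222 + 1 = 169/74 ≈ 2.284 bits/symbol.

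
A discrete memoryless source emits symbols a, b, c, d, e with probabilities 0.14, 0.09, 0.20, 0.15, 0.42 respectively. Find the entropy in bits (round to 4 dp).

H = −Σ pᵢ log₂ pᵢ.
−0.14·log₂(0.14) = 0.3971
−0.09·log₂(0.09) = 0.3127
−0.20·log₂(0.20) = 0.4644
−0.15·log₂(0.15) = 0.4105
−0.42·log₂(0.42) = 0.5256
Sum ≈ 2.1103 → 2.1103 bits.

2.1103 bits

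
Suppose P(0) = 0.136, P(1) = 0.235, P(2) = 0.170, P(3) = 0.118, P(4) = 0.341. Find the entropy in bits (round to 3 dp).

H = −Σ pᵢ log₂ pᵢ.
−0.136·log₂(0.136) = 0.3915
−0.235·log₂(0.235) = 0.4910
−0.170·log₂(0.170) = 0.4346
−0.118·log₂(0.118) = 0.3638
−0.341·log₂(0.341) = 0.5293
Sum ≈ 2.2101 → 2.210 bits.

2.210 bits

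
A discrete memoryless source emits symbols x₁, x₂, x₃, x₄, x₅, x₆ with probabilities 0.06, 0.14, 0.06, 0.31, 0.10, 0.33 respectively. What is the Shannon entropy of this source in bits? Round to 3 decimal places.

H = −Σ pᵢ log₂ pᵢ.
−0.06·log₂(0.06) = 0.2435
−0.14·log₂(0.14) = 0.3971
−0.06·log₂(0.06) = 0.2435
−0.31·log₂(0.31) = 0.5238
−0.10·log₂(0.10) = 0.3322
−0.33·log₂(0.33) = 0.5278
Sum ≈ 2.2680 → 2.268 bits.

2.268 bits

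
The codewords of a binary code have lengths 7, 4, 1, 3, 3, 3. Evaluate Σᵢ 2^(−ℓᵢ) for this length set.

0.9453125

With common denominator 2^7 = 128: Σ 2^(−ℓᵢ) = 1/128 + 8/128 + 64/128 + 16/128 + 16/128 + 16/128 = 121/128 = 0.9453125.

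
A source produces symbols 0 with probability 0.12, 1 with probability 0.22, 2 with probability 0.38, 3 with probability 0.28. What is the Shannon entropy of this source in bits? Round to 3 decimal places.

H = −Σ pᵢ log₂ pᵢ.
−0.12·log₂(0.12) = 0.3671
−0.22·log₂(0.22) = 0.4806
−0.38·log₂(0.38) = 0.5305
−0.28·log₂(0.28) = 0.5142
Sum ≈ 1.8923 → 1.892 bits.

1.892 bits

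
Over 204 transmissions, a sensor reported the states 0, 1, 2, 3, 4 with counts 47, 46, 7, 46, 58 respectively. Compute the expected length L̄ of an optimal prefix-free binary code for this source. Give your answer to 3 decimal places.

Probabilities are the counts divided by 204.
Repeatedly combine the two least-probable nodes; the expected code length is the sum of the merged weights.
merge 7/204 + 23/102 → 53/204
merge 23/102 + 47/204 → 31/68
merge 53/204 + 29/102 → 37/68
merge 31/68 + 37/68 → 1
L = 53/204 + 31/68 + 37/68 + 1 = 461/204 ≈ 2.260 bits/symbol.

2.260 bits/symbol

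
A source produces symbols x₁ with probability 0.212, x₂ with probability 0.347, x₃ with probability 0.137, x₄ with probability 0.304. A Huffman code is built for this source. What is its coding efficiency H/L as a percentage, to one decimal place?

Entropy H = −Σ p log₂ p ≈ 1.9194 bits.
Huffman merges: 137/1000+53/250→349/1000; 38/125+347/1000→651/1000; 349/1000+651/1000→1. L = 2 ≈ 2.0000.
Efficiency = H/L = 1.9194/2.0000 = 96.0%.

96.0%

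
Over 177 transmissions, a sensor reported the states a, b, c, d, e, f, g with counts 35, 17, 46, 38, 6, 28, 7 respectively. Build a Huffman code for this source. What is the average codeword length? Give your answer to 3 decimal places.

Probabilities are the counts divided by 177.
Repeatedly combine the two least-probable nodes; the expected code length is the sum of the merged weights.
merge 2/59 + 7/177 → 13/177
merge 13/177 + 17/177 → 10/59
merge 28/177 + 10/59 → 58/177
merge 35/177 + 38/177 → 73/177
merge 46/177 + 58/177 → 104/177
merge 73/177 + 104/177 → 1
L = 13/177 + 10/59 + 58/177 + 73/177 + 104/177 + 1 = 455/177 ≈ 2.571 bits/symbol.

2.571 bits/symbol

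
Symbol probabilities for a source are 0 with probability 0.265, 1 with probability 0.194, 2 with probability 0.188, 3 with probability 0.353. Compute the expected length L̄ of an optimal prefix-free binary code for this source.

Repeatedly combine the two least-probable nodes; the expected code length is the sum of the merged weights.
merge 47/250 + 97/500 → 191/500
merge 53/200 + 353/1000 → 309/500
merge 191/500 + 309/500 → 1
L = 191/500 + 309/500 + 1 = 2 bits/symbol.

2 bits/symbol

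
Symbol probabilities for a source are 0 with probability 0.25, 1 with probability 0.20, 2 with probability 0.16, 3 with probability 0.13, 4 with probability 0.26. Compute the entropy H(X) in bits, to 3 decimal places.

H = −Σ pᵢ log₂ pᵢ.
−0.25·log₂(0.25) = 0.5000
−0.20·log₂(0.20) = 0.4644
−0.16·log₂(0.16) = 0.4230
−0.13·log₂(0.13) = 0.3826
−0.26·log₂(0.26) = 0.5053
Sum ≈ 2.2753 → 2.275 bits.

2.275 bits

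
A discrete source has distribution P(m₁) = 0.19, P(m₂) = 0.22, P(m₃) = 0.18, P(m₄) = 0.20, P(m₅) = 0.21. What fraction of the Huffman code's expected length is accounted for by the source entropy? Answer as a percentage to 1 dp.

97.8%

Entropy H = −Σ p log₂ p ≈ 2.3183 bits.
Huffman merges: 9/50+19/100→37/100; 1/5+21/100→41/100; 11/50+37/100→59/100; 41/100+59/100→1. L = 237/100 ≈ 2.3700.
Efficiency = H/L = 2.3183/2.3700 = 97.8%.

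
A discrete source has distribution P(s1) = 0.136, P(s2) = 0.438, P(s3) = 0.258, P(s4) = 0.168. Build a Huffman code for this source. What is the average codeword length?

1.866 bits/symbol

Repeatedly combine the two least-probable nodes; the expected code length is the sum of the merged weights.
merge 17/125 + 21/125 → 38/125
merge 129/500 + 38/125 → 281/500
merge 219/500 + 281/500 → 1
L = 38/125 + 281/500 + 1 = 933/500 = 1.866 bits/symbol.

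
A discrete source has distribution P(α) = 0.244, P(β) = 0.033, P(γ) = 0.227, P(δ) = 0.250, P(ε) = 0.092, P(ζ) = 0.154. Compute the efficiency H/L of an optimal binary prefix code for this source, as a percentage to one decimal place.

98.9%

Entropy H = −Σ p log₂ p ≈ 2.3769 bits.
Huffman merges: 33/1000+23/250→1/8; 1/8+77/500→279/1000; 227/1000+61/250→471/1000; 1/4+279/1000→529/1000; 471/1000+529/1000→1. L = 601/250 ≈ 2.4040.
Efficiency = H/L = 2.3769/2.4040 = 98.9%.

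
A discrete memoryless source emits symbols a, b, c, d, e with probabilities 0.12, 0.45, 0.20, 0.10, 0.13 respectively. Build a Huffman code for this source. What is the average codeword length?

Repeatedly combine the two least-probable nodes; the expected code length is the sum of the merged weights.
merge 1/10 + 3/25 → 11/50
merge 13/100 + 1/5 → 33/100
merge 11/50 + 33/100 → 11/20
merge 9/20 + 11/20 → 1
L = 11/50 + 33/100 + 11/20 + 1 = 21/10 = 2.1 bits/symbol.

2.1 bits/symbol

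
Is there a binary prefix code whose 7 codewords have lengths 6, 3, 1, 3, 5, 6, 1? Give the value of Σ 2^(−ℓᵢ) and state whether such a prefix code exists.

With common denominator 2^6 = 64: Σ 2^(−ℓᵢ) = 1/64 + 8/64 + 32/64 + 8/64 + 2/64 + 1/64 + 32/64 = 84/64 = 1.3125.
Kraft's inequality requires Σ ≤ 1; here Σ = 1.3125 > 1, so no such prefix code exists.

1.3125; no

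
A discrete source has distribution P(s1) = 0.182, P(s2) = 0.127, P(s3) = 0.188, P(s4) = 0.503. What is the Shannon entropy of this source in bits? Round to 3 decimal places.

1.777 bits

H = −Σ pᵢ log₂ pᵢ.
−0.182·log₂(0.182) = 0.4474
−0.127·log₂(0.127) = 0.3781
−0.188·log₂(0.188) = 0.4533
−0.503·log₂(0.503) = 0.4987
Sum ≈ 1.7774 → 1.777 bits.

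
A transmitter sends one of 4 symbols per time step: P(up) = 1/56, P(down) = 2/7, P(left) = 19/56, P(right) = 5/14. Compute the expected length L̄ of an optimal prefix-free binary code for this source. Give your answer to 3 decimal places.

Repeatedly combine the two least-probable nodes; the expected code length is the sum of the merged weights.
merge 1/56 + 2/7 → 17/56
merge 17/56 + 19/56 → 9/14
merge 5/14 + 9/14 → 1
L = 17/56 + 9/14 + 1 = 109/56 ≈ 1.946 bits/symbol.

1.946 bits/symbol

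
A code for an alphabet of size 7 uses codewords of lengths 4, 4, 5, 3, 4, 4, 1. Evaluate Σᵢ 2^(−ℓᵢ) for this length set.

With common denominator 2^5 = 32: Σ 2^(−ℓᵢ) = 2/32 + 2/32 + 1/32 + 4/32 + 2/32 + 2/32 + 16/32 = 29/32 = 0.90625.

0.90625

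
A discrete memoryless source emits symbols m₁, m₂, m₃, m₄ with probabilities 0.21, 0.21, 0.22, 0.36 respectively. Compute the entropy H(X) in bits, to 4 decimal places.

1.9568 bits

H = −Σ pᵢ log₂ pᵢ.
−0.21·log₂(0.21) = 0.4728
−0.21·log₂(0.21) = 0.4728
−0.22·log₂(0.22) = 0.4806
−0.36·log₂(0.36) = 0.5306
Sum ≈ 1.9568 → 1.9568 bits.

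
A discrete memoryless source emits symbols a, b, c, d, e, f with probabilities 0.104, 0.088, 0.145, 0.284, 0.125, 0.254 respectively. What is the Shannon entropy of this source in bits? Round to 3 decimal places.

2.445 bits

H = −Σ pᵢ log₂ pᵢ.
−0.104·log₂(0.104) = 0.3396
−0.088·log₂(0.088) = 0.3086
−0.145·log₂(0.145) = 0.4040
−0.284·log₂(0.284) = 0.5158
−0.125·log₂(0.125) = 0.3750
−0.254·log₂(0.254) = 0.5022
Sum ≈ 2.4450 → 2.445 bits.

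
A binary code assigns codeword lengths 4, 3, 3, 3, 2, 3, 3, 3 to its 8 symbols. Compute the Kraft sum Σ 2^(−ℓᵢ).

With common denominator 2^4 = 16: Σ 2^(−ℓᵢ) = 1/16 + 2/16 + 2/16 + 2/16 + 4/16 + 2/16 + 2/16 + 2/16 = 17/16 = 1.0625.

1.0625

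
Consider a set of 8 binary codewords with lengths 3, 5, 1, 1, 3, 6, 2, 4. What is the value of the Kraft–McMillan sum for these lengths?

1.609375

With common denominator 2^6 = 64: Σ 2^(−ℓᵢ) = 8/64 + 2/64 + 32/64 + 32/64 + 8/64 + 1/64 + 16/64 + 4/64 = 103/64 = 1.609375.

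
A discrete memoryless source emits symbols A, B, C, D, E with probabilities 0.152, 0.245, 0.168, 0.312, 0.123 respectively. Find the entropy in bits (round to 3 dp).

H = −Σ pᵢ log₂ pᵢ.
−0.152·log₂(0.152) = 0.4131
−0.245·log₂(0.245) = 0.4971
−0.168·log₂(0.168) = 0.4323
−0.312·log₂(0.312) = 0.5243
−0.123·log₂(0.123) = 0.3719
Sum ≈ 2.2387 → 2.239 bits.

2.239 bits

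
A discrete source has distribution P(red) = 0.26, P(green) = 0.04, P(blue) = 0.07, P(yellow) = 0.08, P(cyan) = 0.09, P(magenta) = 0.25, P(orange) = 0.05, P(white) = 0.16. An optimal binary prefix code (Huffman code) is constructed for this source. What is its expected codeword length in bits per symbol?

Repeatedly combine the two least-probable nodes; the expected code length is the sum of the merged weights.
merge 1/25 + 1/20 → 9/100
merge 7/100 + 2/25 → 3/20
merge 9/100 + 9/100 → 9/50
merge 3/20 + 4/25 → 31/100
merge 9/50 + 1/4 → 43/100
merge 13/50 + 31/100 → 57/100
merge 43/100 + 57/100 → 1
L = 9/100 + 3/20 + 9/50 + 31/100 + 43/100 + 57/100 + 1 = 273/100 = 2.73 bits/symbol.

2.73 bits/symbol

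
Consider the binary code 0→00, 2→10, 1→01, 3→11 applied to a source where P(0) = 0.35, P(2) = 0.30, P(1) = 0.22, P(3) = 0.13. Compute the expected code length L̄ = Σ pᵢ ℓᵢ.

L̄ = Σ pᵢ·ℓᵢ = 0.35·2 + 0.30·2 + 0.22·2 + 0.13·2 = 2 bits/symbol.

2 bits/symbol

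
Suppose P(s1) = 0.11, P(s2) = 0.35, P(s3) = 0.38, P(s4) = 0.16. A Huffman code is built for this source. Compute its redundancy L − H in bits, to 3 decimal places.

Entropy H = −Σ p log₂ p ≈ 1.8339 bits.
Huffman merges: 11/100+4/25→27/100; 27/100+7/20→31/50; 19/50+31/50→1. L = 189/100 ≈ 1.8900.
L − H = 1.8900 − 1.8339 = 0.056 bits.

0.056 bits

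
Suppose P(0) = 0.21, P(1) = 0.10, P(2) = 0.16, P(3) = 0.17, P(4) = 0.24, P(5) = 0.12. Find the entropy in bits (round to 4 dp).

H = −Σ pᵢ log₂ pᵢ.
−0.21·log₂(0.21) = 0.4728
−0.10·log₂(0.10) = 0.3322
−0.16·log₂(0.16) = 0.4230
−0.17·log₂(0.17) = 0.4346
−0.24·log₂(0.24) = 0.4941
−0.12·log₂(0.12) = 0.3671
Sum ≈ 2.5238 → 2.5238 bits.

2.5238 bits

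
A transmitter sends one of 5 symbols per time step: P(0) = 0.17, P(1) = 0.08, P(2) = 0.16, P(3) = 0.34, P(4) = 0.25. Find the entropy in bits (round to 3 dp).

H = −Σ pᵢ log₂ pᵢ.
−0.17·log₂(0.17) = 0.4346
−0.08·log₂(0.08) = 0.2915
−0.16·log₂(0.16) = 0.4230
−0.34·log₂(0.34) = 0.5292
−0.25·log₂(0.25) = 0.5000
Sum ≈ 2.1783 → 2.178 bits.

2.178 bits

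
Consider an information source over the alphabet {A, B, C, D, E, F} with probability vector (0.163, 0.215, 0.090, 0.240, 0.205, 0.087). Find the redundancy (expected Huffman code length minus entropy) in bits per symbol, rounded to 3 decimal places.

0.032 bits

Entropy H = −Σ p log₂ p ≈ 2.4853 bits.
Huffman merges: 87/1000+9/100→177/1000; 163/1000+177/1000→17/50; 41/200+43/200→21/50; 6/25+17/50→29/50; 21/50+29/50→1. L = 2517/1000 ≈ 2.5170.
L − H = 2.5170 − 2.4853 = 0.032 bits.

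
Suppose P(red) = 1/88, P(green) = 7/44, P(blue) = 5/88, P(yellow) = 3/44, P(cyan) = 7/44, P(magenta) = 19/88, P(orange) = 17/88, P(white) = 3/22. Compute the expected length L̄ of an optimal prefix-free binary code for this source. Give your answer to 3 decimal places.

2.795 bits/symbol

Repeatedly combine the two least-probable nodes; the expected code length is the sum of the merged weights.
merge 1/88 + 5/88 → 3/44
merge 3/44 + 3/44 → 3/22
merge 3/22 + 3/22 → 3/11
merge 7/44 + 7/44 → 7/22
merge 17/88 + 19/88 → 9/22
merge 3/11 + 7/22 → 13/22
merge 9/22 + 13/22 → 1
L = 3/44 + 3/22 + 3/11 + 7/22 + 9/22 + 13/22 + 1 = 123/44 ≈ 2.795 bits/symbol.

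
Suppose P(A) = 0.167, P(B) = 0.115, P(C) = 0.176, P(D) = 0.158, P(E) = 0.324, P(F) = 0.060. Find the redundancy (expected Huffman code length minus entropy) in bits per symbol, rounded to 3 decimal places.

Entropy H = −Σ p log₂ p ≈ 2.4221 bits.
Huffman merges: 3/50+23/200→7/40; 79/500+167/1000→13/40; 7/40+22/125→351/1000; 81/250+13/40→649/1000; 351/1000+649/1000→1. L = 5/2 ≈ 2.5000.
L − H = 2.5000 − 2.4221 = 0.078 bits.

0.078 bits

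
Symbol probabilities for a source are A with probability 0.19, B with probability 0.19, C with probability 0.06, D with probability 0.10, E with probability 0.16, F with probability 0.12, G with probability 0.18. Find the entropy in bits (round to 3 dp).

H = −Σ pᵢ log₂ pᵢ.
−0.19·log₂(0.19) = 0.4552
−0.19·log₂(0.19) = 0.4552
−0.06·log₂(0.06) = 0.2435
−0.10·log₂(0.10) = 0.3322
−0.16·log₂(0.16) = 0.4230
−0.12·log₂(0.12) = 0.3671
−0.18·log₂(0.18) = 0.4453
Sum ≈ 2.7216 → 2.722 bits.

2.722 bits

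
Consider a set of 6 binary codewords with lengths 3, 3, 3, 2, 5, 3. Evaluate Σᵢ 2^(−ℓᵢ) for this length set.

0.78125

With common denominator 2^5 = 32: Σ 2^(−ℓᵢ) = 4/32 + 4/32 + 4/32 + 8/32 + 1/32 + 4/32 = 25/32 = 0.78125.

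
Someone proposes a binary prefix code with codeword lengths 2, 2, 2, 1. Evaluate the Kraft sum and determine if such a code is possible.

With common denominator 2^2 = 4: Σ 2^(−ℓᵢ) = 1/4 + 1/4 + 1/4 + 2/4 = 5/4 = 1.25.
Kraft's inequality requires Σ ≤ 1; here Σ = 1.25 > 1, so no such prefix code exists.

1.25; no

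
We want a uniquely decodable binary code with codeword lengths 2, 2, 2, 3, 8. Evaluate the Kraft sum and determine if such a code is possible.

0.87890625; yes

With common denominator 2^8 = 256: Σ 2^(−ℓᵢ) = 64/256 + 64/256 + 64/256 + 32/256 + 1/256 = 225/256 = 0.87890625.
Kraft's inequality requires Σ ≤ 1; here Σ = 0.87890625 ≤ 1, so such a prefix code exists.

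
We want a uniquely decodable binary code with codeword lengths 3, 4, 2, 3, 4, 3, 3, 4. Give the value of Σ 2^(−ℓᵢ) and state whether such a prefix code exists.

0.9375; yes

With common denominator 2^4 = 16: Σ 2^(−ℓᵢ) = 2/16 + 1/16 + 4/16 + 2/16 + 1/16 + 2/16 + 2/16 + 1/16 = 15/16 = 0.9375.
Kraft's inequality requires Σ ≤ 1; here Σ = 0.9375 ≤ 1, so such a prefix code exists.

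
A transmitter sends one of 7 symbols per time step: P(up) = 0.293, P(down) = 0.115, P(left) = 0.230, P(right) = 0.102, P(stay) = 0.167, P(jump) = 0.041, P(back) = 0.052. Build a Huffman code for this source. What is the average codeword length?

Repeatedly combine the two least-probable nodes; the expected code length is the sum of the merged weights.
merge 41/1000 + 13/250 → 93/1000
merge 93/1000 + 51/500 → 39/200
merge 23/200 + 167/1000 → 141/500
merge 39/200 + 23/100 → 17/40
merge 141/500 + 293/1000 → 23/40
merge 17/40 + 23/40 → 1
L = 93/1000 + 39/200 + 141/500 + 17/40 + 23/40 + 1 = 257/100 = 2.57 bits/symbol.

2.57 bits/symbol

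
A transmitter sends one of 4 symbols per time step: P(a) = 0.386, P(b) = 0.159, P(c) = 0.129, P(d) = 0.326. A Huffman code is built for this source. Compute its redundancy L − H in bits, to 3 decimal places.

Entropy H = −Σ p log₂ p ≈ 1.8602 bits.
Huffman merges: 129/1000+159/1000→36/125; 36/125+163/500→307/500; 193/500+307/500→1. L = 951/500 ≈ 1.9020.
L − H = 1.9020 − 1.8602 = 0.042 bits.

0.042 bits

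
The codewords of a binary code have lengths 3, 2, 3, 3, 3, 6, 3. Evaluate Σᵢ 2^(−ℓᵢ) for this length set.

With common denominator 2^6 = 64: Σ 2^(−ℓᵢ) = 8/64 + 16/64 + 8/64 + 8/64 + 8/64 + 1/64 + 8/64 = 57/64 = 0.890625.

0.890625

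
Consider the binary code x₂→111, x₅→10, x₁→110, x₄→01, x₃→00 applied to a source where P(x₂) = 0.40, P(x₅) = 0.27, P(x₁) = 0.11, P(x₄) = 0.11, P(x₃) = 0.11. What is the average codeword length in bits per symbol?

2.51 bits/symbol

L̄ = Σ pᵢ·ℓᵢ = 0.40·3 + 0.27·2 + 0.11·3 + 0.11·2 + 0.11·2 = 2.51 bits/symbol.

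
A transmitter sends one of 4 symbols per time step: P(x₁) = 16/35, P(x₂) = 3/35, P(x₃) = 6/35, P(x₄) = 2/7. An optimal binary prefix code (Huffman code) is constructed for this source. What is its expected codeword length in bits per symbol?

1.8 bits/symbol

Repeatedly combine the two least-probable nodes; the expected code length is the sum of the merged weights.
merge 3/35 + 6/35 → 9/35
merge 9/35 + 2/7 → 19/35
merge 16/35 + 19/35 → 1
L = 9/35 + 19/35 + 1 = 9/5 = 1.8 bits/symbol.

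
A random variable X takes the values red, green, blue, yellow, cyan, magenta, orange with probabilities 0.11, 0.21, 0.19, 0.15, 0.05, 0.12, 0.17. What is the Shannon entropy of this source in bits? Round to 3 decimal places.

H = −Σ pᵢ log₂ pᵢ.
−0.11·log₂(0.11) = 0.3503
−0.21·log₂(0.21) = 0.4728
−0.19·log₂(0.19) = 0.4552
−0.15·log₂(0.15) = 0.4105
−0.05·log₂(0.05) = 0.2161
−0.12·log₂(0.12) = 0.3671
−0.17·log₂(0.17) = 0.4346
Sum ≈ 2.7066 → 2.707 bits.

2.707 bits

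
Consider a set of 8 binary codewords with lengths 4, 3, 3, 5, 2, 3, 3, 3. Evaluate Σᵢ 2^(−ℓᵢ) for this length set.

With common denominator 2^5 = 32: Σ 2^(−ℓᵢ) = 2/32 + 4/32 + 4/32 + 1/32 + 8/32 + 4/32 + 4/32 + 4/32 = 31/32 = 0.96875.

0.96875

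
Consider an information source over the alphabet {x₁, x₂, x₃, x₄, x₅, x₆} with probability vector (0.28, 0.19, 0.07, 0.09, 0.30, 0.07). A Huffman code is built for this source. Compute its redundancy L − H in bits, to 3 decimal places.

Entropy H = −Σ p log₂ p ≈ 2.3403 bits.
Huffman merges: 7/100+7/100→7/50; 9/100+7/50→23/100; 19/100+23/100→21/50; 7/25+3/10→29/50; 21/50+29/50→1. L = 237/100 ≈ 2.3700.
L − H = 2.3700 − 2.3403 = 0.030 bits.

0.030 bits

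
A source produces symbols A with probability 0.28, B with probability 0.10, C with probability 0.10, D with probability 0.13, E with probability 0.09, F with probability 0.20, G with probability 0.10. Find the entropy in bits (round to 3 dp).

H = −Σ pᵢ log₂ pᵢ.
−0.28·log₂(0.28) = 0.5142
−0.10·log₂(0.10) = 0.3322
−0.10·log₂(0.10) = 0.3322
−0.13·log₂(0.13) = 0.3826
−0.09·log₂(0.09) = 0.3127
−0.20·log₂(0.20) = 0.4644
−0.10·log₂(0.10) = 0.3322
Sum ≈ 2.6705 → 2.670 bits.

2.670 bits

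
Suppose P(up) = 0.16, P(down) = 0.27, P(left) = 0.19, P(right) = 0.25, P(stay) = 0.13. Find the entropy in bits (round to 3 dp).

2.271 bits

H = −Σ pᵢ log₂ pᵢ.
−0.16·log₂(0.16) = 0.4230
−0.27·log₂(0.27) = 0.5100
−0.19·log₂(0.19) = 0.4552
−0.25·log₂(0.25) = 0.5000
−0.13·log₂(0.13) = 0.3826
Sum ≈ 2.2709 → 2.271 bits.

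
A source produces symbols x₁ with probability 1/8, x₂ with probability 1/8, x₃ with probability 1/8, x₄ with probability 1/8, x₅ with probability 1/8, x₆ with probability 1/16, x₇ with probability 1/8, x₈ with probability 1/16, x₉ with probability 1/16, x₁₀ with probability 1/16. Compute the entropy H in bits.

Each probability is a power of 1/2, so log₂(1/p) is an integer.
H = Σ p·log₂(1/p) = 1/8·3 + 1/8·3 + 1/8·3 + 1/8·3 + 1/8·3 + 1/16·4 + 1/8·3 + 1/16·4 + 1/16·4 + 1/16·4 = 3.25 bits.

3.25 bits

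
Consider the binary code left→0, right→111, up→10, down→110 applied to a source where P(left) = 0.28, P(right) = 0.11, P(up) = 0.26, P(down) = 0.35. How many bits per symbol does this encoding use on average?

L̄ = Σ pᵢ·ℓᵢ = 0.28·1 + 0.11·3 + 0.26·2 + 0.35·3 = 2.18 bits/symbol.

2.18 bits/symbol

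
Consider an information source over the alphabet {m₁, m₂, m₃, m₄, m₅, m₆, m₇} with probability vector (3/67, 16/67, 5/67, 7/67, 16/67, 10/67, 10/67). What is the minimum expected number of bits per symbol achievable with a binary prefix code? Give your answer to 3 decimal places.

2.642 bits/symbol

Repeatedly combine the two least-probable nodes; the expected code length is the sum of the merged weights.
merge 3/67 + 5/67 → 8/67
merge 7/67 + 8/67 → 15/67
merge 10/67 + 10/67 → 20/67
merge 15/67 + 16/67 → 31/67
merge 16/67 + 20/67 → 36/67
merge 31/67 + 36/67 → 1
L = 8/67 + 15/67 + 20/67 + 31/67 + 36/67 + 1 = 177/67 ≈ 2.642 bits/symbol.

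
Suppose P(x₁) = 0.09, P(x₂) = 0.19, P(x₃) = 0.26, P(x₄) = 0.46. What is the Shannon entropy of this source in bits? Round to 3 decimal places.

H = −Σ pᵢ log₂ pᵢ.
−0.09·log₂(0.09) = 0.3127
−0.19·log₂(0.19) = 0.4552
−0.26·log₂(0.26) = 0.5053
−0.46·log₂(0.46) = 0.5153
Sum ≈ 1.7885 → 1.789 bits.

1.789 bits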